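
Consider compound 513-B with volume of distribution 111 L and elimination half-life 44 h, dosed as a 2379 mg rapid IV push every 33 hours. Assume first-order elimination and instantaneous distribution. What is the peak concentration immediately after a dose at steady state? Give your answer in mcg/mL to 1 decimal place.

52.9 mcg/mL

τ/t½ = 33/44 ≈ 0.75, so fraction remaining f = (1/2)^(33/44) ≈ 0.5946.
At steady state, accumulation factor R = 1/(1 − e^(−kτ)) ≈ 2.4667.
Each bolus raises the concentration by D/Vd = 2379/111 ≈ 21.432 mcg/mL.
Steady-state peak Cmax,ss = C₀·R ≈ 21.432 × 2.4667 ≈ 52.866 mcg/mL.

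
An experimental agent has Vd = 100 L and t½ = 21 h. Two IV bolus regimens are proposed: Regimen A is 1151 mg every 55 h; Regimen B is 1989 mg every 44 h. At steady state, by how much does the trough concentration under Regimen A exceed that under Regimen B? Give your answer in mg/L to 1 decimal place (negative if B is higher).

Regimen A: f = (1/2)^(55/21) ≈ 0.1628; Cmin,ss = (1151/100)·f/(1−f) ≈ 2.238 mg/L.
Regimen B: f = (1/2)^(44/21) ≈ 0.2340; Cmin,ss = (1989/100)·f/(1−f) ≈ 6.076 mg/L.
Difference ≈ 2.238 − 6.076 ≈ -3.838 mg/L.

-3.8 mg/L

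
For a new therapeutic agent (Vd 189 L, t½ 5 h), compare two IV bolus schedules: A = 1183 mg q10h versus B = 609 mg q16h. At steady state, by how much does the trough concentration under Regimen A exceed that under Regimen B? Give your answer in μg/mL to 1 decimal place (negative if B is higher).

Regimen A: f = (1/2)^(10/5) ≈ 0.2500; Cmin,ss = (1183/189)·f/(1−f) ≈ 2.086 μg/mL.
Regimen B: f = (1/2)^(16/5) ≈ 0.1088; Cmin,ss = (609/189)·f/(1−f) ≈ 0.393 μg/mL.
Difference ≈ 2.086 − 0.393 ≈ 1.693 μg/mL.

1.7 μg/mL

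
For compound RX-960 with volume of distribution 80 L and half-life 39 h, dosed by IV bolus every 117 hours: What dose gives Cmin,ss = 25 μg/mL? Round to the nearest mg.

14000 mg

τ/t½ = 117/39 ≈ 3, so f = (1/2)^(117/39) ≈ 0.125000.
Cmin,ss = (D/Vd)·f/(1−f), so D = Cmin,ss·Vd·(1−f)/f.
D = 25 × 80 × (1−f)/f ≈ 25 × 80 × 7.00000 ≈ 14000.00 mg.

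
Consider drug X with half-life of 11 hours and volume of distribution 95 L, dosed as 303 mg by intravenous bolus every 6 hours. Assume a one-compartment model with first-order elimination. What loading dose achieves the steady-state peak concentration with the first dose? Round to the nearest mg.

962 mg

f = (1/2)^(6/11) ≈ 0.685175; accumulation ratio R = 1/(1−f) ≈ 3.17637.
Loading dose to hit Cmax,ss on first dose: D_load = D_maint·R ≈ 303 × 3.17637 ≈ 962.44 mg.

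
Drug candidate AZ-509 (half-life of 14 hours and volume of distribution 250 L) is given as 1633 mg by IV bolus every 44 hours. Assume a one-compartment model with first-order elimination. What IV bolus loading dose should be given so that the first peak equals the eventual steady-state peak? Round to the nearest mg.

1841 mg

f = (1/2)^(44/14) ≈ 0.113215; accumulation ratio R = 1/(1−f) ≈ 1.12767.
Loading dose to hit Cmax,ss on first dose: D_load = D_maint·R ≈ 1633 × 1.12767 ≈ 1841.49 mg.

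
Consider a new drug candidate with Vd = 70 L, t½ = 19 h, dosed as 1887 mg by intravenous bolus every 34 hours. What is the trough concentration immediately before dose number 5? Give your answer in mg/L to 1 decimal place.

10.9 mg/L

f = (1/2)^(τ/t½) = (1/2)^(34/19) ≈ 0.2893.
C₀ = D/Vd = 1887/70 ≈ 26.957 mg/L.
Before the 5th dose, 4 doses have been given. Superposition: Cmin = C₀·(f + f² + … + f^4).
≈ 26.957 × (0.2893 + 0.0837 + 0.0242 + 0.0070) ≈ 26.957 × 0.4042 ≈ 10.896 mg/L.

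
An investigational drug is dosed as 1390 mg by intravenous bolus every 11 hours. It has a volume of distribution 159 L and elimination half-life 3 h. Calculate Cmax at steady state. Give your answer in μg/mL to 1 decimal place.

Over one 11-h interval, 11/3 ≈ 3.6667 half-lives elapse, leaving f ≈ 0.0787 of each dose.
Accumulation ratio R = 1/(1 − f) ≈ 1/0.9213 ≈ 1.0854.
Single-dose peak C₀ = D/Vd = 1390/159 ≈ 8.742 μg/mL.
Cmax,ss = C₀/(1 − f) ≈ 8.742/0.9213 ≈ 9.489 μg/mL.

9.5 μg/mL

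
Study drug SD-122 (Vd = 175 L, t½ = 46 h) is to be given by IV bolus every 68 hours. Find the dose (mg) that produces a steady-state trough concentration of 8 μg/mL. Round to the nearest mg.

τ/t½ = 68/46 ≈ 1.4783, so f = (1/2)^(68/46) ≈ 0.358921.
Cmin,ss = (D/Vd)·f/(1−f), so D = Cmin,ss·Vd·(1−f)/f.
D = 8 × 175 × (1−f)/f ≈ 8 × 175 × 1.78613 ≈ 2500.58 mg.

2501 mg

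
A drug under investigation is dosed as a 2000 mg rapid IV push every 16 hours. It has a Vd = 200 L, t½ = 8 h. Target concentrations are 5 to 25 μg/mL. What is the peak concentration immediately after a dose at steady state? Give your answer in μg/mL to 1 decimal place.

τ = 16 h = 2 half-lives, so f = (1/2)^2 = 0.25.
At steady state, R = 1/(1 − 0.25) = 4/3.
Single-dose peak C₀ = D/Vd = 2000/200 = 10 μg/mL.
Steady-state peak Cmax,ss = C₀·R = 10 × 4/3 ≈ 13.333 μg/mL.
Peak 13.3 μg/mL vs MTC 25 μg/mL: below toxic threshold.

13.3 μg/mL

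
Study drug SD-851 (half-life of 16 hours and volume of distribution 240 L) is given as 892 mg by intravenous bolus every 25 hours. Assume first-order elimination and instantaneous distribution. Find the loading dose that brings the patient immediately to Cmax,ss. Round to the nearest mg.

1349 mg

f = (1/2)^(25/16) ≈ 0.338564; accumulation ratio R = 1/(1−f) ≈ 1.51186.
Loading dose to hit Cmax,ss on first dose: D_load = D_maint·R ≈ 892 × 1.51186 ≈ 1348.58 mg.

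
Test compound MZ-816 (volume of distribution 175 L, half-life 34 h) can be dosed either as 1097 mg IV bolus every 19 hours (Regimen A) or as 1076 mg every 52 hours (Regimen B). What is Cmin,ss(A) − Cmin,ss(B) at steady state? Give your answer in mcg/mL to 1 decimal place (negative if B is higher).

10.0 mcg/mL

Regimen A: f = (1/2)^(19/34) ≈ 0.6789; Cmin,ss = (1097/175)·f/(1−f) ≈ 13.254 mcg/mL.
Regimen B: f = (1/2)^(52/34) ≈ 0.3464; Cmin,ss = (1076/175)·f/(1−f) ≈ 3.259 mcg/mL.
Difference ≈ 13.254 − 3.259 ≈ 9.995 mcg/mL.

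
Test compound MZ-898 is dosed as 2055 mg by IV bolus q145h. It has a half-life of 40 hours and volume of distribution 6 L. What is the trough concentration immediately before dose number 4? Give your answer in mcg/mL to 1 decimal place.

30.2 mcg/mL

f = (1/2)^(τ/t½) = (1/2)^(145/40) ≈ 0.0811.
C₀ = D/Vd = 2055/6 ≈ 342.500 mcg/mL.
Before the 4th dose, 3 doses have been given. Superposition: Cmin = C₀·(f + f² + … + f^3).
≈ 342.500 × (0.0811 + 0.0066 + 0.0005) ≈ 342.500 × 0.0882 ≈ 30.209 mcg/mL.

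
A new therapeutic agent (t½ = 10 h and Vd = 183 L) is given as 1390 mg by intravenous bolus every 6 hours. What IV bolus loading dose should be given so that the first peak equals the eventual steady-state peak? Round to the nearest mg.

4085 mg

f = (1/2)^(6/10) ≈ 0.659754; accumulation ratio R = 1/(1−f) ≈ 2.93905.
Loading dose to hit Cmax,ss on first dose: D_load = D_maint·R ≈ 1390 × 2.93905 ≈ 4085.28 mg.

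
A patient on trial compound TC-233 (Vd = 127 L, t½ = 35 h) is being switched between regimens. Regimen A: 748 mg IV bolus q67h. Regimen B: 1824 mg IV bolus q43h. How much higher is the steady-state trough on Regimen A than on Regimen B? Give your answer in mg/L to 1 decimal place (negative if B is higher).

-8.6 mg/L

Regimen A: f = (1/2)^(67/35) ≈ 0.2653; Cmin,ss = (748/127)·f/(1−f) ≈ 2.127 mg/L.
Regimen B: f = (1/2)^(43/35) ≈ 0.4267; Cmin,ss = (1824/127)·f/(1−f) ≈ 10.690 mg/L.
Difference ≈ 2.127 − 10.690 ≈ -8.563 mg/L.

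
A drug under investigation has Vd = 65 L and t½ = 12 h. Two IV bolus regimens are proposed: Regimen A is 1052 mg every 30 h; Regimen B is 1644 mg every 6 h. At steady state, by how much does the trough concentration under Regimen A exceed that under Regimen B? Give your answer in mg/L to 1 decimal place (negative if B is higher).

-57.6 mg/L

Regimen A: f = (1/2)^(30/12) ≈ 0.1768; Cmin,ss = (1052/65)·f/(1−f) ≈ 3.476 mg/L.
Regimen B: f = (1/2)^(6/12) ≈ 0.7071; Cmin,ss = (1644/65)·f/(1−f) ≈ 61.059 mg/L.
Difference ≈ 3.476 − 61.059 ≈ -57.583 mg/L.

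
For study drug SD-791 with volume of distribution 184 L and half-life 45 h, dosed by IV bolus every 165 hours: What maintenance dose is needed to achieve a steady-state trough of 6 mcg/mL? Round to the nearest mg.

12916 mg

τ/t½ = 165/45 ≈ 3.6667, so f = (1/2)^(165/45) ≈ 0.078745.
Cmin,ss = (D/Vd)·f/(1−f), so D = Cmin,ss·Vd·(1−f)/f.
D = 6 × 184 × (1−f)/f ≈ 6 × 184 × 11.69922 ≈ 12915.94 mg.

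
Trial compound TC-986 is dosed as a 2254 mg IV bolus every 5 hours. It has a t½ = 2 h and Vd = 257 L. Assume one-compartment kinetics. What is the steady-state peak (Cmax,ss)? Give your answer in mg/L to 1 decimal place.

k = ln2/t½ = ln2/2 ≈ 0.346574 h⁻¹; fraction remaining f = e^(−kτ) = e^(−0.346574×5) ≈ 0.1768.
Accumulation ratio R = 1/(1 − f) ≈ 1/0.8232 ≈ 1.2148.
Single-dose peak C₀ = D/Vd = 2254/257 ≈ 8.770 mg/L.
Cmax,ss = C₀/(1 − f) ≈ 8.770/0.8232 ≈ 10.654 mg/L.

10.7 mg/L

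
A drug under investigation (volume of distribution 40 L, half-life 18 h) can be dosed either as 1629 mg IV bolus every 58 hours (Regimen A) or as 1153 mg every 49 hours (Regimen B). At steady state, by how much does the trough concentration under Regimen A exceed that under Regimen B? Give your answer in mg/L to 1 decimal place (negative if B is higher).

-0.3 mg/L

Regimen A: f = (1/2)^(58/18) ≈ 0.1072; Cmin,ss = (1629/40)·f/(1−f) ≈ 4.890 mg/L.
Regimen B: f = (1/2)^(49/18) ≈ 0.1515; Cmin,ss = (1153/40)·f/(1−f) ≈ 5.147 mg/L.
Difference ≈ 4.890 − 5.147 ≈ -0.257 mg/L.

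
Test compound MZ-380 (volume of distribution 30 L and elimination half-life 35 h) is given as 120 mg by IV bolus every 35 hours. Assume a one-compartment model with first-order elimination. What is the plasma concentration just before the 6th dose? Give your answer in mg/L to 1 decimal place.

3.9 mg/L

f = (1/2)^(τ/t½) = (1/2)^(35/35) ≈ 0.5000.
C₀ = D/Vd = 120/30 ≈ 4.000 mg/L.
Before the 6th dose, 5 doses have been given. Superposition: Cmin = C₀·(f + f² + … + f^5).
≈ 4.000 × (0.5000 + 0.2500 + 0.1250 + 0.0625 + 0.0313) ≈ 4.000 × 0.9688 ≈ 3.875 mg/L.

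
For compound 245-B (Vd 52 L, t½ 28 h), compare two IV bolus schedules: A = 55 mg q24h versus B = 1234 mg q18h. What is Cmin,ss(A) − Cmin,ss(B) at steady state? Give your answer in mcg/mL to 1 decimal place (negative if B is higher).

-41.0 mcg/mL

Regimen A: f = (1/2)^(24/28) ≈ 0.5520; Cmin,ss = (55/52)·f/(1−f) ≈ 1.303 mcg/mL.
Regimen B: f = (1/2)^(18/28) ≈ 0.6404; Cmin,ss = (1234/52)·f/(1−f) ≈ 42.261 mcg/mL.
Difference ≈ 1.303 − 42.261 ≈ -40.958 mcg/mL.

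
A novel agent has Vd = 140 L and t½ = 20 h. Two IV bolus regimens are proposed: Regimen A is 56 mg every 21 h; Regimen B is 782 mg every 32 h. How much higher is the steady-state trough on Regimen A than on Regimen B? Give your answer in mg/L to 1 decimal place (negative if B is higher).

Regimen A: f = (1/2)^(21/20) ≈ 0.4830; Cmin,ss = (56/140)·f/(1−f) ≈ 0.374 mg/L.
Regimen B: f = (1/2)^(32/20) ≈ 0.3299; Cmin,ss = (782/140)·f/(1−f) ≈ 2.750 mg/L.
Difference ≈ 0.374 − 2.750 ≈ -2.376 mg/L.

-2.4 mg/L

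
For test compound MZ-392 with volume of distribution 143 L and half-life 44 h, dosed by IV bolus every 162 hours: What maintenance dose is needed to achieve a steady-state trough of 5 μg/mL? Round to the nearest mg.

τ/t½ = 162/44 ≈ 3.6818, so f = (1/2)^(162/44) ≈ 0.077922.
Cmin,ss = (D/Vd)·f/(1−f), so D = Cmin,ss·Vd·(1−f)/f.
D = 5 × 143 × (1−f)/f ≈ 5 × 143 × 11.83335 ≈ 8460.85 mg.

8461 mg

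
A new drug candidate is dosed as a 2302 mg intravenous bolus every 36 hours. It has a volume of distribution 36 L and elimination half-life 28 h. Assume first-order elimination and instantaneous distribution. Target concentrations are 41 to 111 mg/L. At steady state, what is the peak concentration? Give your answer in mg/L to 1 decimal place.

τ/t½ = 36/28 ≈ 1.2857, so fraction remaining f = (1/2)^(36/28) ≈ 0.4102.
Accumulation ratio R = 1/(1 − f) ≈ 1/0.5898 ≈ 1.6955.
Single-dose peak C₀ = D/Vd = 2302/36 ≈ 63.944 mg/L.
Steady-state peak Cmax,ss = C₀·R ≈ 63.944 × 1.6955 ≈ 108.417 mg/L.
Peak 108.4 mg/L vs MTC 111 mg/L: below toxic threshold.

108.4 mg/L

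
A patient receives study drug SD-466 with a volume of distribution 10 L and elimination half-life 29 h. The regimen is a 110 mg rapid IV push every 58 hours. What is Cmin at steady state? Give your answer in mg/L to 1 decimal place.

3.7 mg/L

τ = 58 h = 2 half-lives, so f = (1/2)^2 = 0.25.
At steady state, R = 1/(1 − 0.25) = 4/3.
Single-dose peak C₀ = D/Vd = 110/10 = 11 mg/L.
Steady-state peak Cmax,ss = C₀·R = 11 × 4/3 ≈ 14.667 mg/L.
Steady-state trough Cmin,ss = Cmax,ss·f ≈ 14.667 × 0.25 ≈ 3.667 mg/L.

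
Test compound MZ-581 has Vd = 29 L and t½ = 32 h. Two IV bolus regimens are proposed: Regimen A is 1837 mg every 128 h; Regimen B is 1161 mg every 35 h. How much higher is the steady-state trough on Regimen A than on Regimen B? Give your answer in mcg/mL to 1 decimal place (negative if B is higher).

-31.1 mcg/mL

Regimen A: f = (1/2)^(128/32) ≈ 0.0625; Cmin,ss = (1837/29)·f/(1−f) ≈ 4.223 mcg/mL.
Regimen B: f = (1/2)^(35/32) ≈ 0.4685; Cmin,ss = (1161/29)·f/(1−f) ≈ 35.289 mcg/mL.
Difference ≈ 4.223 − 35.289 ≈ -31.066 mcg/mL.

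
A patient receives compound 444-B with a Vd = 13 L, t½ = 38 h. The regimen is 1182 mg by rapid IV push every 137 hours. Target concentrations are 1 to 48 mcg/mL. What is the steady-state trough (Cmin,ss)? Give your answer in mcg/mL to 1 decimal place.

8.1 mcg/mL

τ/t½ = 137/38 ≈ 3.6053, so fraction remaining f = (1/2)^(137/38) ≈ 0.0822.
Single-dose peak C₀ = D/Vd = 1182/13 ≈ 90.923 mcg/mL.
Steady-state trough Cmin,ss = C₀·f/(1−f) ≈ 90.923 × 0.0822/0.9178 ≈ 8.143 mcg/mL.
Trough 8.1 mcg/mL vs MEC 1 mcg/mL: adequate.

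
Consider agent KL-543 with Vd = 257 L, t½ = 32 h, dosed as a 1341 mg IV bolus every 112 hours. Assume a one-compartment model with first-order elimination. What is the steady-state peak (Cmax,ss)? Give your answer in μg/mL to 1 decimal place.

5.7 μg/mL

τ/t½ = 112/32 ≈ 3.5, so fraction remaining f = (1/2)^(112/32) ≈ 0.0884.
Accumulation ratio R = 1/(1 − f) ≈ 1/0.9116 ≈ 1.0970.
Each bolus raises the concentration by D/Vd = 1341/257 ≈ 5.218 μg/mL.
Steady-state peak Cmax,ss = C₀·R ≈ 5.218 × 1.0970 ≈ 5.724 μg/mL.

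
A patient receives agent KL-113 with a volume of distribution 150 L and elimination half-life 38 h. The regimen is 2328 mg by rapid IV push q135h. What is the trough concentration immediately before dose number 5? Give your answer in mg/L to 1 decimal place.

1.4 mg/L

f = (1/2)^(τ/t½) = (1/2)^(135/38) ≈ 0.0852.
C₀ = D/Vd = 2328/150 ≈ 15.520 mg/L.
Before the 5th dose, 4 doses have been given. Superposition: Cmin = C₀·(f + f² + … + f^4).
≈ 15.520 × (0.0852 + 0.0073 + 0.0006 + 0.0001) ≈ 15.520 × 0.0932 ≈ 1.446 mg/L.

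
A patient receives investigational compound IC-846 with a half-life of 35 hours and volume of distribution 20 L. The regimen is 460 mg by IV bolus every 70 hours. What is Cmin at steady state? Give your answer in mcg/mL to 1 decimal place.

7.7 mcg/mL

The dosing interval is 2 half-lives, so f = 2^(−2) = 0.25.
At steady state, R = 1/(1 − 0.25) = 4/3.
Single-dose peak C₀ = D/Vd = 460/20 = 23 mcg/mL.
Steady-state peak Cmax,ss = C₀·R = 23 × 4/3 ≈ 30.667 mcg/mL.
Steady-state trough Cmin,ss = Cmax,ss·f ≈ 30.667 × 0.25 ≈ 7.667 mcg/mL.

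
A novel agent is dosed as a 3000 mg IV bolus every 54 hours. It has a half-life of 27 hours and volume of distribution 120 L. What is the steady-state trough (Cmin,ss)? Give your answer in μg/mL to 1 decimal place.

The dosing interval is 2 half-lives, so f = 2^(−2) = 0.25.
At steady state, R = 1/(1 − 0.25) = 4/3.
Single-dose peak C₀ = D/Vd = 3000/120 = 25 μg/mL.
Steady-state peak Cmax,ss = C₀·R = 25 × 4/3 ≈ 33.333 μg/mL.
Steady-state trough Cmin,ss = Cmax,ss·f ≈ 33.333 × 0.25 ≈ 8.333 μg/mL.

8.3 μg/mL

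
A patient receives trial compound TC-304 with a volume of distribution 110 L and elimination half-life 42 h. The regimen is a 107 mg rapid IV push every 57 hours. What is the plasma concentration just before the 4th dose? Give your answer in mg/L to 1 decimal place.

f = (1/2)^(τ/t½) = (1/2)^(57/42) ≈ 0.3904.
C₀ = D/Vd = 107/110 ≈ 0.973 mg/L.
Before the 4th dose, 3 doses have been given. Superposition: Cmin = C₀·(f + f² + … + f^3).
≈ 0.973 × (0.3904 + 0.1524 + 0.0595) ≈ 0.973 × 0.6023 ≈ 0.586 mg/L.

0.6 mg/L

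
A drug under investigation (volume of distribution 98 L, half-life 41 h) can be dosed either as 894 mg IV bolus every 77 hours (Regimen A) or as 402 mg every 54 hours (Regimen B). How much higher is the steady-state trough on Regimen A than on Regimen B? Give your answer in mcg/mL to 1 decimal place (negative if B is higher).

Regimen A: f = (1/2)^(77/41) ≈ 0.2721; Cmin,ss = (894/98)·f/(1−f) ≈ 3.410 mcg/mL.
Regimen B: f = (1/2)^(54/41) ≈ 0.4013; Cmin,ss = (402/98)·f/(1−f) ≈ 2.750 mcg/mL.
Difference ≈ 3.410 − 2.750 ≈ 0.660 mcg/mL.

0.7 mcg/mL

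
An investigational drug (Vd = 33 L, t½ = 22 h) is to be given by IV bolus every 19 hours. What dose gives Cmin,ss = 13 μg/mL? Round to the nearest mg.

τ/t½ = 19/22 ≈ 0.86364, so f = (1/2)^(19/22) ≈ 0.549566.
Cmin,ss = (D/Vd)·f/(1−f), so D = Cmin,ss·Vd·(1−f)/f.
D = 13 × 33 × (1−f)/f ≈ 13 × 33 × 0.81962 ≈ 351.62 mg.

352 mg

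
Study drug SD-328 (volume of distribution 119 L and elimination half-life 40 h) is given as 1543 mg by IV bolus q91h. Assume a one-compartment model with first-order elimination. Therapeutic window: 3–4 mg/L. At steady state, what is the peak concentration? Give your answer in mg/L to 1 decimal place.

16.3 mg/L

k = ln2/t½ = ln2/40 ≈ 0.017329 h⁻¹; fraction remaining f = e^(−kτ) = e^(−0.017329×91) ≈ 0.2066.
Accumulation ratio R = 1/(1 − f) ≈ 1/0.7934 ≈ 1.2604.
Each bolus raises the concentration by D/Vd = 1543/119 ≈ 12.966 mg/L.
Steady-state peak Cmax,ss = C₀·R ≈ 12.966 × 1.2604 ≈ 16.342 mg/L.
Peak 16.3 mg/L vs MTC 4 mg/L: exceeds toxic threshold.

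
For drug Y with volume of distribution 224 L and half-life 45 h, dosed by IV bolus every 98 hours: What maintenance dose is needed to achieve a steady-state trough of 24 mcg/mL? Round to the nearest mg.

18948 mg

τ/t½ = 98/45 ≈ 2.1778, so f = (1/2)^(98/45) ≈ 0.221016.
Cmin,ss = (D/Vd)·f/(1−f), so D = Cmin,ss·Vd·(1−f)/f.
D = 24 × 224 × (1−f)/f ≈ 24 × 224 × 3.52456 ≈ 18948.03 mg.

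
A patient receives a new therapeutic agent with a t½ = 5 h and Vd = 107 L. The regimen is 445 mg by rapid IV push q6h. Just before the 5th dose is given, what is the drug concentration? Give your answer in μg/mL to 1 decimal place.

f = (1/2)^(τ/t½) = (1/2)^(6/5) ≈ 0.4353.
C₀ = D/Vd = 445/107 ≈ 4.159 μg/mL.
Before the 5th dose, 4 doses have been given. Superposition: Cmin = C₀·(f + f² + … + f^4).
≈ 4.159 × (0.4353 + 0.1895 + 0.0825 + 0.0359) ≈ 4.159 × 0.7432 ≈ 3.091 μg/mL.

3.1 μg/mL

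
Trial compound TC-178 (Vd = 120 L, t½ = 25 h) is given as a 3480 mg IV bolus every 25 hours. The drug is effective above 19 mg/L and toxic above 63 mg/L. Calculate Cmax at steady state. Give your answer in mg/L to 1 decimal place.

58.0 mg/L

τ = 25 h = 1 half-life, so f = (1/2)^1 = 0.5.
At steady state, R = 1/(1 − 0.5) = 2/1.
Single-dose peak C₀ = D/Vd = 3480/120 = 29 mg/L.
Steady-state peak Cmax,ss = C₀·R = 29 × 2/1 ≈ 58.000 mg/L.
Peak 58.0 mg/L vs MTC 63 mg/L: below toxic threshold.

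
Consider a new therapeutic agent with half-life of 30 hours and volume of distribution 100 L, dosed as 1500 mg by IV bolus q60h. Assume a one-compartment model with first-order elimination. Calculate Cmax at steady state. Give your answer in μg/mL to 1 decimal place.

20.0 μg/mL

τ = 60 h = 2 half-lives, so f = (1/2)^2 = 0.25.
At steady state, R = 1/(1 − 0.25) = 4/3.
Single-dose peak C₀ = D/Vd = 1500/100 = 15 μg/mL.
Steady-state peak Cmax,ss = C₀·R = 15 × 4/3 ≈ 20.000 μg/mL.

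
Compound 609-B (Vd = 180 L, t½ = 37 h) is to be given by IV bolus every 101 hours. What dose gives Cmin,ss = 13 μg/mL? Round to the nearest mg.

13182 mg

τ/t½ = 101/37 ≈ 2.7297, so f = (1/2)^(101/37) ≈ 0.150754.
Cmin,ss = (D/Vd)·f/(1−f), so D = Cmin,ss·Vd·(1−f)/f.
D = 13 × 180 × (1−f)/f ≈ 13 × 180 × 5.63332 ≈ 13181.97 mg.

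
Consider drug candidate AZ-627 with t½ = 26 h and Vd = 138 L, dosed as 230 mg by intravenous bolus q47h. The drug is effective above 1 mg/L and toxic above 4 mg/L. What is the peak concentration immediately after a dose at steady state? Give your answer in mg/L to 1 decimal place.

2.3 mg/L

τ/t½ = 47/26 ≈ 1.8077, so fraction remaining f = (1/2)^(47/26) ≈ 0.2856.
At steady state, accumulation factor R = 1/(1 − e^(−kτ)) ≈ 1.3998.
Each bolus raises the concentration by D/Vd = 230/138 ≈ 1.667 mg/L.
Cmax,ss = C₀/(1 − f) ≈ 1.667/0.7144 ≈ 2.333 mg/L.
Peak 2.3 mg/L vs MTC 4 mg/L: below toxic threshold.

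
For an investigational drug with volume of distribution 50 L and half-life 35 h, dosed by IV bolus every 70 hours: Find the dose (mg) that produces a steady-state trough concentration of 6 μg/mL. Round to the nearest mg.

900 mg

τ/t½ = 70/35 ≈ 2, so f = (1/2)^(70/35) ≈ 0.250000.
Cmin,ss = (D/Vd)·f/(1−f), so D = Cmin,ss·Vd·(1−f)/f.
D = 6 × 50 × (1−f)/f ≈ 6 × 50 × 3.00000 ≈ 900.00 mg.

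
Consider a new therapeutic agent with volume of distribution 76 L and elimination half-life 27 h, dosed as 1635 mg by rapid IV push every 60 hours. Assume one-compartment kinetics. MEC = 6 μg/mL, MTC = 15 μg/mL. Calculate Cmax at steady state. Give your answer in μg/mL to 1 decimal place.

27.4 μg/mL

Over one 60-h interval, 60/27 ≈ 2.2222 half-lives elapse, leaving f ≈ 0.2143 of each dose.
At steady state, accumulation factor R = 1/(1 − e^(−kτ)) ≈ 1.2728.
Each bolus raises the concentration by D/Vd = 1635/76 ≈ 21.513 μg/mL.
Steady-state peak Cmax,ss = C₀·R ≈ 21.513 × 1.2728 ≈ 27.382 μg/mL.
Peak 27.4 μg/mL vs MTC 15 μg/mL: exceeds toxic threshold.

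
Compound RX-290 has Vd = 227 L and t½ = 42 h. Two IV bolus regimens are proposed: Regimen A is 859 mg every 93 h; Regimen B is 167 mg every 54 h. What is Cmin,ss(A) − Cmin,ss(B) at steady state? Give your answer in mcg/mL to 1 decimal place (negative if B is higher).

Regimen A: f = (1/2)^(93/42) ≈ 0.2155; Cmin,ss = (859/227)·f/(1−f) ≈ 1.039 mcg/mL.
Regimen B: f = (1/2)^(54/42) ≈ 0.4102; Cmin,ss = (167/227)·f/(1−f) ≈ 0.512 mcg/mL.
Difference ≈ 1.039 − 0.512 ≈ 0.527 mcg/mL.

0.5 mcg/mL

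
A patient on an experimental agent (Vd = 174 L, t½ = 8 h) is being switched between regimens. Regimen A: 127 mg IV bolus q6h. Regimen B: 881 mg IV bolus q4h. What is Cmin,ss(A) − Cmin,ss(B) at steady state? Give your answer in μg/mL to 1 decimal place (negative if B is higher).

Regimen A: f = (1/2)^(6/8) ≈ 0.5946; Cmin,ss = (127/174)·f/(1−f) ≈ 1.071 μg/mL.
Regimen B: f = (1/2)^(4/8) ≈ 0.7071; Cmin,ss = (881/174)·f/(1−f) ≈ 12.223 μg/mL.
Difference ≈ 1.071 − 12.223 ≈ -11.152 μg/mL.

-11.2 μg/mL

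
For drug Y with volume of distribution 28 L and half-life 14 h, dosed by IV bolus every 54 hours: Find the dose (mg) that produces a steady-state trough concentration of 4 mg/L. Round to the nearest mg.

1511 mg

τ/t½ = 54/14 ≈ 3.8571, so f = (1/2)^(54/14) ≈ 0.069006.
Cmin,ss = (D/Vd)·f/(1−f), so D = Cmin,ss·Vd·(1−f)/f.
D = 4 × 28 × (1−f)/f ≈ 4 × 28 × 13.49149 ≈ 1511.05 mg.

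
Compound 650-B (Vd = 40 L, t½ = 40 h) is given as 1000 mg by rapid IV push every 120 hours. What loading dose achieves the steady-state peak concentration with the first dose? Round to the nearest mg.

1143 mg

f = (1/2)^(120/40) ≈ 0.125000; accumulation ratio R = 1/(1−f) ≈ 1.14286.
Loading dose to hit Cmax,ss on first dose: D_load = D_maint·R ≈ 1000 × 1.14286 ≈ 1142.86 mg.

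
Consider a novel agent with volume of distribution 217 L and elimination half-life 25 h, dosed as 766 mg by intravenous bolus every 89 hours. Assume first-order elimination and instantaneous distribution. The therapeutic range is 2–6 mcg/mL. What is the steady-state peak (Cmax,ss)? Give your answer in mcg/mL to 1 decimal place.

k = ln2/t½ = ln2/25 ≈ 0.027726 h⁻¹; fraction remaining f = e^(−kτ) = e^(−0.027726×89) ≈ 0.0848.
Accumulation ratio R = 1/(1 − f) ≈ 1/0.9152 ≈ 1.0927.
Single-dose peak C₀ = D/Vd = 766/217 ≈ 3.530 mcg/mL.
Cmax,ss = C₀/(1 − f) ≈ 3.530/0.9152 ≈ 3.857 mcg/mL.
Peak 3.9 mcg/mL vs MTC 6 mcg/mL: below toxic threshold.

3.9 mcg/mL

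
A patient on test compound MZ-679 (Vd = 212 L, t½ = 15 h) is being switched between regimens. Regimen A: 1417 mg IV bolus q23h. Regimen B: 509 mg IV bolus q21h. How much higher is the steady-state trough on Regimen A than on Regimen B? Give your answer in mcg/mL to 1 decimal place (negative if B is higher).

Regimen A: f = (1/2)^(23/15) ≈ 0.3455; Cmin,ss = (1417/212)·f/(1−f) ≈ 3.528 mcg/mL.
Regimen B: f = (1/2)^(21/15) ≈ 0.3789; Cmin,ss = (509/212)·f/(1−f) ≈ 1.465 mcg/mL.
Difference ≈ 3.528 − 1.465 ≈ 2.063 mcg/mL.

2.1 mcg/mL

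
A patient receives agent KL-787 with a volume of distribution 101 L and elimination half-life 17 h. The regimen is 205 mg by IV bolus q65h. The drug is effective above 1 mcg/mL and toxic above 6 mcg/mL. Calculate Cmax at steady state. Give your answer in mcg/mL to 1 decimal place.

2.2 mcg/mL

τ/t½ = 65/17 ≈ 3.8235, so fraction remaining f = (1/2)^(65/17) ≈ 0.0706.
Accumulation ratio R = 1/(1 − f) ≈ 1/0.9294 ≈ 1.0760.
Each bolus raises the concentration by D/Vd = 205/101 ≈ 2.030 mcg/mL.
Cmax,ss = C₀/(1 − f) ≈ 2.030/0.9294 ≈ 2.184 mcg/mL.
Peak 2.2 mcg/mL vs MTC 6 mcg/mL: below toxic threshold.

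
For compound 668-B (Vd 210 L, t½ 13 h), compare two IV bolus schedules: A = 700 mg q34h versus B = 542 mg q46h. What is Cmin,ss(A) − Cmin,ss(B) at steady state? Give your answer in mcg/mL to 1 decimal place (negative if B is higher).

Regimen A: f = (1/2)^(34/13) ≈ 0.1632; Cmin,ss = (700/210)·f/(1−f) ≈ 0.650 mcg/mL.
Regimen B: f = (1/2)^(46/13) ≈ 0.0861; Cmin,ss = (542/210)·f/(1−f) ≈ 0.243 mcg/mL.
Difference ≈ 0.650 − 0.243 ≈ 0.407 mcg/mL.

0.4 mcg/mL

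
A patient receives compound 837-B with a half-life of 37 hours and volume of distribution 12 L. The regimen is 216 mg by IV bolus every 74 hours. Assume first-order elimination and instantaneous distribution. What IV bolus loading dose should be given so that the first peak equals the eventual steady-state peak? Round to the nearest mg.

288 mg

f = (1/2)^(74/37) ≈ 0.250000; accumulation ratio R = 1/(1−f) ≈ 1.33333.
Loading dose to hit Cmax,ss on first dose: D_load = D_maint·R ≈ 216 × 1.33333 ≈ 288.00 mg.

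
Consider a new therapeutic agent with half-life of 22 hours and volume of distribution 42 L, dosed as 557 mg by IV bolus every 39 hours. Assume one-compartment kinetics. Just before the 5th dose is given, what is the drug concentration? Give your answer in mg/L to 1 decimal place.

5.4 mg/L

f = (1/2)^(τ/t½) = (1/2)^(39/22) ≈ 0.2927.
C₀ = D/Vd = 557/42 ≈ 13.262 mg/L.
Before the 5th dose, 4 doses have been given. Superposition: Cmin = C₀·(f + f² + … + f^4).
≈ 13.262 × (0.2927 + 0.0857 + 0.0251 + 0.0073) ≈ 13.262 × 0.4108 ≈ 5.448 mg/L.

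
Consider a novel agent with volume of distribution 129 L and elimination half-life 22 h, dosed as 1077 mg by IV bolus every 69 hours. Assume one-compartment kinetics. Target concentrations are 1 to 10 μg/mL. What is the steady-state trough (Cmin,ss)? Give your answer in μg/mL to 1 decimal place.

k = ln2/t½ = ln2/22 ≈ 0.031507 h⁻¹; fraction remaining f = e^(−kτ) = e^(−0.031507×69) ≈ 0.1137.
Accumulation ratio R = 1/(1 − f) ≈ 1/0.8863 ≈ 1.1283.
Single-dose peak C₀ = D/Vd = 1077/129 ≈ 8.349 μg/mL.
Cmax,ss = C₀/(1 − f) ≈ 8.349/0.8863 ≈ 9.420 μg/mL.
Steady-state trough Cmin,ss = Cmax,ss·f ≈ 9.420 × 0.1137 ≈ 1.071 μg/mL.
Trough 1.1 μg/mL vs MEC 1 μg/mL: adequate.

1.1 μg/mL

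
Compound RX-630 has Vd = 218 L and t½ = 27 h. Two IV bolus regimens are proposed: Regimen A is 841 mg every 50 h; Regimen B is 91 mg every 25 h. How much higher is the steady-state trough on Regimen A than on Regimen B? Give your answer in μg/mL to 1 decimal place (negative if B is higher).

1.0 μg/mL

Regimen A: f = (1/2)^(50/27) ≈ 0.2770; Cmin,ss = (841/218)·f/(1−f) ≈ 1.478 μg/mL.
Regimen B: f = (1/2)^(25/27) ≈ 0.5263; Cmin,ss = (91/218)·f/(1−f) ≈ 0.464 μg/mL.
Difference ≈ 1.478 − 0.464 ≈ 1.014 μg/mL.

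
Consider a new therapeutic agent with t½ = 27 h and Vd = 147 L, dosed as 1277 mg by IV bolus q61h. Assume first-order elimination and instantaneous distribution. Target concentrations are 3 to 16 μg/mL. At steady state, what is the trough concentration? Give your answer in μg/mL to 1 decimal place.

Over one 61-h interval, 61/27 ≈ 2.2593 half-lives elapse, leaving f ≈ 0.2089 of each dose.
Each bolus raises the concentration by D/Vd = 1277/147 ≈ 8.687 μg/mL.
Steady-state trough Cmin,ss = C₀·f/(1−f) ≈ 8.687 × 0.2089/0.7911 ≈ 2.294 μg/mL.
Trough 2.3 μg/mL vs MEC 3 μg/mL: subtherapeutic.

2.3 μg/mL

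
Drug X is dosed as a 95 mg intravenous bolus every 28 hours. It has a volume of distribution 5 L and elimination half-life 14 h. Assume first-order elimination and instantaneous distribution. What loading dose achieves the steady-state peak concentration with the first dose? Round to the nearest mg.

127 mg

f = (1/2)^(28/14) ≈ 0.250000; accumulation ratio R = 1/(1−f) ≈ 1.33333.
Loading dose to hit Cmax,ss on first dose: D_load = D_maint·R ≈ 95 × 1.33333 ≈ 126.67 mg.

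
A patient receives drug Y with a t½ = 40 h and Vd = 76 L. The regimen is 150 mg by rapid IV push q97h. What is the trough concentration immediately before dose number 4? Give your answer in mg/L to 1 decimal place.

f = (1/2)^(τ/t½) = (1/2)^(97/40) ≈ 0.1862.
C₀ = D/Vd = 150/76 ≈ 1.974 mg/L.
Before the 4th dose, 3 doses have been given. Superposition: Cmin = C₀·(f + f² + … + f^3).
≈ 1.974 × (0.1862 + 0.0347 + 0.0065) ≈ 1.974 × 0.2274 ≈ 0.449 mg/L.

0.4 mg/L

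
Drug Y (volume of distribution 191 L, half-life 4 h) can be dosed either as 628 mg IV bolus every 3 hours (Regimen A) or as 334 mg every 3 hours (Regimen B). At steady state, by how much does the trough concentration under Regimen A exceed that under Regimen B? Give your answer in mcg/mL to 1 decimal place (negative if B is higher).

2.3 mcg/mL

Regimen A: f = (1/2)^(3/4) ≈ 0.5946; Cmin,ss = (628/191)·f/(1−f) ≈ 4.822 mcg/mL.
Regimen B: f = (1/2)^(3/4) ≈ 0.5946; Cmin,ss = (334/191)·f/(1−f) ≈ 2.565 mcg/mL.
Difference ≈ 4.822 − 2.565 ≈ 2.257 mcg/mL.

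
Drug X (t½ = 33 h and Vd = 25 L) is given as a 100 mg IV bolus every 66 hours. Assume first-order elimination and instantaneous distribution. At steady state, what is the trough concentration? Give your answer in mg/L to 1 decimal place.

1.3 mg/L

The dosing interval is 2 half-lives, so f = 2^(−2) = 0.25.
At steady state, R = 1/(1 − 0.25) = 4/3.
Single-dose peak C₀ = D/Vd = 100/25 = 4 mg/L.
Steady-state peak Cmax,ss = C₀·R = 4 × 4/3 ≈ 5.333 mg/L.
Steady-state trough Cmin,ss = Cmax,ss·f ≈ 5.333 × 0.25 ≈ 1.333 mg/L.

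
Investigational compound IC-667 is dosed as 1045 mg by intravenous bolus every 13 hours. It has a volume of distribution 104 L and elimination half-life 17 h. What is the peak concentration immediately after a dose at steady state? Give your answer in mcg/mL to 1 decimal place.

Over one 13-h interval, 13/17 ≈ 0.76471 half-lives elapse, leaving f ≈ 0.5886 of each dose.
Accumulation ratio R = 1/(1 − f) ≈ 1/0.4114 ≈ 2.4307.
Single-dose peak C₀ = D/Vd = 1045/104 ≈ 10.048 mcg/mL.
Steady-state peak Cmax,ss = C₀·R ≈ 10.048 × 2.4307 ≈ 24.424 mcg/mL.

24.4 mcg/mL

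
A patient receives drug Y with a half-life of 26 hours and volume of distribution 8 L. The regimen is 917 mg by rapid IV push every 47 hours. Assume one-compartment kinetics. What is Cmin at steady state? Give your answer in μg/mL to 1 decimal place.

45.8 μg/mL

k = ln2/t½ = ln2/26 ≈ 0.026660 h⁻¹; fraction remaining f = e^(−kτ) = e^(−0.026660×47) ≈ 0.2856.
Accumulation ratio R = 1/(1 − f) ≈ 1/0.7144 ≈ 1.3998.
Single-dose peak C₀ = D/Vd = 917/8 ≈ 114.625 μg/mL.
Cmax,ss = C₀/(1 − f) ≈ 114.625/0.7144 ≈ 160.449 μg/mL.
One interval later, Cmin,ss = Cmax,ss·e^(−kτ) ≈ 160.449 × 0.2856 ≈ 45.824 μg/mL.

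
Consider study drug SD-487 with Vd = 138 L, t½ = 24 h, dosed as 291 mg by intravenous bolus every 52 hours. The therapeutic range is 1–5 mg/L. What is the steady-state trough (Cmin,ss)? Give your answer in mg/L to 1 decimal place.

0.6 mg/L

Over one 52-h interval, 52/24 ≈ 2.1667 half-lives elapse, leaving f ≈ 0.2227 of each dose.
Single-dose peak C₀ = D/Vd = 291/138 ≈ 2.109 mg/L.
Steady-state trough Cmin,ss = C₀·f/(1−f) ≈ 2.109 × 0.2227/0.7773 ≈ 0.604 mg/L.
Trough 0.6 mg/L vs MEC 1 mg/L: subtherapeutic.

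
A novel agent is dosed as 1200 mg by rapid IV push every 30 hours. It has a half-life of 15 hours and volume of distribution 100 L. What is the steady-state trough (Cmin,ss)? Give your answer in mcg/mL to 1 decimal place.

The dosing interval is 2 half-lives, so f = 2^(−2) = 0.25.
At steady state, R = 1/(1 − 0.25) = 4/3.
Single-dose peak C₀ = D/Vd = 1200/100 = 12 mcg/mL.
Steady-state peak Cmax,ss = C₀·R = 12 × 4/3 ≈ 16.000 mcg/mL.
Steady-state trough Cmin,ss = Cmax,ss·f ≈ 16.000 × 0.25 ≈ 4.000 mcg/mL.

4.0 mcg/mL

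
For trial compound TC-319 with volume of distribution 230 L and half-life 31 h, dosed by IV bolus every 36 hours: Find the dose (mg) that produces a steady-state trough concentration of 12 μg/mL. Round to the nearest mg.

3413 mg

τ/t½ = 36/31 ≈ 1.1613, so f = (1/2)^(36/31) ≈ 0.447112.
Cmin,ss = (D/Vd)·f/(1−f), so D = Cmin,ss·Vd·(1−f)/f.
D = 12 × 230 × (1−f)/f ≈ 12 × 230 × 1.23658 ≈ 3412.96 mg.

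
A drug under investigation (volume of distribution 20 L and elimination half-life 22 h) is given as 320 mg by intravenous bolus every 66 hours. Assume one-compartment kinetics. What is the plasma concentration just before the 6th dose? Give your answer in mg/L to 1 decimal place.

2.3 mg/L

f = (1/2)^(τ/t½) = (1/2)^(66/22) ≈ 0.1250.
C₀ = D/Vd = 320/20 ≈ 16.000 mg/L.
Before the 6th dose, 5 doses have been given. Superposition: Cmin = C₀·(f + f² + … + f^5).
≈ 16.000 × (0.1250 + 0.0156 + 0.0020 + 0.0002 + 0.0000) ≈ 16.000 × 0.1428 ≈ 2.285 mg/L.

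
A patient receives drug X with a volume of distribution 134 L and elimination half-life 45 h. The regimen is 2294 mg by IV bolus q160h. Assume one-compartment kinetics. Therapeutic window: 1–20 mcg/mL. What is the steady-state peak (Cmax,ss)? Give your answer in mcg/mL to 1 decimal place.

τ/t½ = 160/45 ≈ 3.5556, so fraction remaining f = (1/2)^(160/45) ≈ 0.0850.
Accumulation ratio R = 1/(1 − f) ≈ 1/0.9150 ≈ 1.0929.
Each bolus raises the concentration by D/Vd = 2294/134 ≈ 17.119 mcg/mL.
Steady-state peak Cmax,ss = C₀·R ≈ 17.119 × 1.0929 ≈ 18.709 mcg/mL.
Peak 18.7 mcg/mL vs MTC 20 mcg/mL: below toxic threshold.

18.7 mcg/mL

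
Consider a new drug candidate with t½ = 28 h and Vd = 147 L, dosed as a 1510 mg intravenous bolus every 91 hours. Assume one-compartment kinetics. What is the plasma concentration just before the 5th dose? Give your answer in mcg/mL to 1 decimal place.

1.2 mcg/mL

f = (1/2)^(τ/t½) = (1/2)^(91/28) ≈ 0.1051.
C₀ = D/Vd = 1510/147 ≈ 10.272 mcg/mL.
Before the 5th dose, 4 doses have been given. Superposition: Cmin = C₀·(f + f² + … + f^4).
≈ 10.272 × (0.1051 + 0.0110 + 0.0012 + 0.0001) ≈ 10.272 × 0.1174 ≈ 1.206 mcg/mL.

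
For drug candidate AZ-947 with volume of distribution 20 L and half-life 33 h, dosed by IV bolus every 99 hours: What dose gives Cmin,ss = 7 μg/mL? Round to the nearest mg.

τ/t½ = 99/33 ≈ 3, so f = (1/2)^(99/33) ≈ 0.125000.
Cmin,ss = (D/Vd)·f/(1−f), so D = Cmin,ss·Vd·(1−f)/f.
D = 7 × 20 × (1−f)/f ≈ 7 × 20 × 7.00000 ≈ 980.00 mg.

980 mg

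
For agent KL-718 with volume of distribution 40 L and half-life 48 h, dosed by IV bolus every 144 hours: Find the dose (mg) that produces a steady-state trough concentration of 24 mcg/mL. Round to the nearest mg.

6720 mg

τ/t½ = 144/48 ≈ 3, so f = (1/2)^(144/48) ≈ 0.125000.
Cmin,ss = (D/Vd)·f/(1−f), so D = Cmin,ss·Vd·(1−f)/f.
D = 24 × 40 × (1−f)/f ≈ 24 × 40 × 7.00000 ≈ 6720.00 mg.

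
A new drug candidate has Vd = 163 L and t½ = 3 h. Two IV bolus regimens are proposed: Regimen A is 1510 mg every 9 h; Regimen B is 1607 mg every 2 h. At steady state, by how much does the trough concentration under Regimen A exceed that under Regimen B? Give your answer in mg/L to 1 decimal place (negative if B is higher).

Regimen A: f = (1/2)^(9/3) ≈ 0.1250; Cmin,ss = (1510/163)·f/(1−f) ≈ 1.323 mg/L.
Regimen B: f = (1/2)^(2/3) ≈ 0.6300; Cmin,ss = (1607/163)·f/(1−f) ≈ 16.787 mg/L.
Difference ≈ 1.323 − 16.787 ≈ -15.464 mg/L.

-15.5 mg/L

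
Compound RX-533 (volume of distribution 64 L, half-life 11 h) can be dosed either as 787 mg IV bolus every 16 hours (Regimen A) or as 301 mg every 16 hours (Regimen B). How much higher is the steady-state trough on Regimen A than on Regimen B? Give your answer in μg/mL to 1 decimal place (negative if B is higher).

Regimen A: f = (1/2)^(16/11) ≈ 0.3649; Cmin,ss = (787/64)·f/(1−f) ≈ 7.065 μg/mL.
Regimen B: f = (1/2)^(16/11) ≈ 0.3649; Cmin,ss = (301/64)·f/(1−f) ≈ 2.702 μg/mL.
Difference ≈ 7.065 − 2.702 ≈ 4.363 μg/mL.

4.4 μg/mL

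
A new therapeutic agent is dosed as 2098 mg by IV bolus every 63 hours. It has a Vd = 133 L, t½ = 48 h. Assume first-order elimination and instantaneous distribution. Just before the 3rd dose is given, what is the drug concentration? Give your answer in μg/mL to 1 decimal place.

f = (1/2)^(τ/t½) = (1/2)^(63/48) ≈ 0.4026.
C₀ = D/Vd = 2098/133 ≈ 15.774 μg/mL.
Before the 3rd dose, 2 doses have been given. Superposition: Cmin = C₀·(f + f²).
≈ 15.774 × (0.4026 + 0.1621) ≈ 15.774 × 0.5647 ≈ 8.908 μg/mL.

8.9 μg/mL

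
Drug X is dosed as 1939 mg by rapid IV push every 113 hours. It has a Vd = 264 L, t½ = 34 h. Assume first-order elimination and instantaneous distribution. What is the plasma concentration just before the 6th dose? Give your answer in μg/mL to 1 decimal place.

f = (1/2)^(τ/t½) = (1/2)^(113/34) ≈ 0.0999.
C₀ = D/Vd = 1939/264 ≈ 7.345 μg/mL.
Before the 6th dose, 5 doses have been given. Superposition: Cmin = C₀·(f + f² + … + f^5).
≈ 7.345 × (0.0999 + 0.0100 + 0.0010 + 0.0001 + 0.0000) ≈ 7.345 × 0.1110 ≈ 0.815 μg/mL.

0.8 μg/mL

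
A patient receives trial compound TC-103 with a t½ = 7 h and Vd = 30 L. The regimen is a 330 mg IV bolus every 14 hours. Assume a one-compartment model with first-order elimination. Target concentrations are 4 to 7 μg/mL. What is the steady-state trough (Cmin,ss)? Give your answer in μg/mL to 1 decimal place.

3.7 μg/mL

The dosing interval is 2 half-lives, so f = 2^(−2) = 0.25.
At steady state, R = 1/(1 − 0.25) = 4/3.
Single-dose peak C₀ = D/Vd = 330/30 = 11 μg/mL.
Steady-state peak Cmax,ss = C₀·R = 11 × 4/3 ≈ 14.667 μg/mL.
Steady-state trough Cmin,ss = Cmax,ss·f ≈ 14.667 × 0.25 ≈ 3.667 μg/mL.
Trough 3.7 μg/mL vs MEC 4 μg/mL: subtherapeutic.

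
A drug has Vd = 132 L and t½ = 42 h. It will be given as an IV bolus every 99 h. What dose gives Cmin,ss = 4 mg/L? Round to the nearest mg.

2177 mg

τ/t½ = 99/42 ≈ 2.3571, so f = (1/2)^(99/42) ≈ 0.195177.
Cmin,ss = (D/Vd)·f/(1−f), so D = Cmin,ss·Vd·(1−f)/f.
D = 4 × 132 × (1−f)/f ≈ 4 × 132 × 4.12355 ≈ 2177.23 mg.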